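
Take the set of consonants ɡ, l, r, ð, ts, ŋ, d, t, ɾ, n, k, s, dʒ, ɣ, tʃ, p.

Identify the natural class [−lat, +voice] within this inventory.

Eliminate segments failing any feature: /l/ is [+lateral]; /ts, t, k, s, tʃ, p/ are [−voice]. The remaining /ɡ, r, ð, ŋ, d, ɾ, n, dʒ, ɣ/ satisfy [−lateral], [+voice].

ɡ, r, ð, ŋ, d, ɾ, n, dʒ, ɣ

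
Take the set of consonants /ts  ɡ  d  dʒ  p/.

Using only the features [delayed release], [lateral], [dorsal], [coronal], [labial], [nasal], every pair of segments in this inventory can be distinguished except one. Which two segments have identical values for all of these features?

dʒ, ts

On the given features, /dʒ/ and /ts/ have an identical profile: [+delayed release], [−lateral], [−dorsal], [+coronal], [−labial], [−nasal]. No other two segments in the inventory coincide on all 6 features. (They do differ in [voice], [anterior] and [distributed], which are not among the given features.)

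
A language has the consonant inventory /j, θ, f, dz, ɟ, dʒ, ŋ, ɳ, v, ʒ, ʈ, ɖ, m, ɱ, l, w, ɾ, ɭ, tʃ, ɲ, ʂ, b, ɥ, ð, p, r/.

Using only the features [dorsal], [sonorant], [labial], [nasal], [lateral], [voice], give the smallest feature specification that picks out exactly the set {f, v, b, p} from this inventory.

[−sonorant, +labial]

The class [−sonorant], [+labial] has exactly /f, v, b, p/ as its extension in this inventory. No smaller conjunction from the listed features achieves this: [+labial] alone would also admit /m, ɱ, w, ɥ/; [−sonorant] alone would also admit /θ, dz, ɟ, dʒ, …/; and checking the remaining single features turns up none with this extension.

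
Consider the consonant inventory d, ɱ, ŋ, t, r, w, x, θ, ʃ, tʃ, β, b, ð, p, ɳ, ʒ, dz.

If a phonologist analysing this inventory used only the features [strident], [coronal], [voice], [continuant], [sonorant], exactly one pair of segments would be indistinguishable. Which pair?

On the given features, /ŋ/ and /ɱ/ have an identical profile: [−strident], [−coronal], [+voice], [−continuant], [+sonorant]. No other two segments in the inventory coincide on all 5 features. (They do differ in [labial] and [dorsal], which are not among the given features.)

ŋ, ɱ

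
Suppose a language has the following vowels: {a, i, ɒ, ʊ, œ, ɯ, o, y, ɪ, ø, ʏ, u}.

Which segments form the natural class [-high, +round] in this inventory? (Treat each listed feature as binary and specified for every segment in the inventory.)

ɒ, œ, o, ø

Checking each segment against [-high], [+round]: /ɒ/ (low back rounded vowel), /œ/ (mid front rounded lax vowel), /o/ (mid back rounded tense vowel), /ø/ (mid front rounded tense vowel) satisfy every feature; every other segment in the inventory fails at least one.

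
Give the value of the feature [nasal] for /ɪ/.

/ɪ/ is the high front unrounded lax vowel. The feature [nasal] marks segments produced with velum lowered (airflow through the nose); /ɪ/ lacks this property, so it is [−nasal].

[−nasal]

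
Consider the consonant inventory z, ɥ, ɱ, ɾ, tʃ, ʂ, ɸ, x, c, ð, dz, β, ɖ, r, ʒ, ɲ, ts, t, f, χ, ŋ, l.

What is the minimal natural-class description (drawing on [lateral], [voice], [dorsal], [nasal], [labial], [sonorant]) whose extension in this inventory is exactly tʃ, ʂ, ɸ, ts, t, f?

The class [−voice], [−dorsal] has exactly /tʃ, ʂ, ɸ, ts, t, f/ as its extension in this inventory. No smaller conjunction from the listed features achieves this: [−dorsal] alone would also admit /z, ɱ, ɾ, ð, …/; [−voice] alone would also admit /x, c, χ/; and checking the remaining single features turns up none with this extension.

[−voice, −dorsal]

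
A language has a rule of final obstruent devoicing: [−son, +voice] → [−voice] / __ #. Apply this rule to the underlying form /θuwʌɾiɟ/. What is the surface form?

The only segment in the rule's environment that also matches [−son, +voice] is /ɟ/. Applying [−voice] turns the voiced palatal stop into /c/ (voiceless palatal stop), giving [θuwʌɾic].

[θuwʌɾic]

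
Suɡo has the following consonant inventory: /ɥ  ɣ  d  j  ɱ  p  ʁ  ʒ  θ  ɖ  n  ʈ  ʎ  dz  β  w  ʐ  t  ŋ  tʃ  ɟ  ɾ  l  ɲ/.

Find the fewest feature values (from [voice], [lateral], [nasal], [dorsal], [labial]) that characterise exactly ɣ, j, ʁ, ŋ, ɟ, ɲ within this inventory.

/ɣ, j, ʁ, ŋ, ɟ, ɲ/ are all [−lateral], [−labial], [+dorsal], and no other segment in the inventory matches all three values. Dropping any one of them over-generates: [−labial, +dorsal] alone would also admit /ʎ/; [−lateral, +dorsal] alone would also admit /ɥ, w/; [−lateral, −labial] alone would also admit /d, ʒ, θ, ɖ, …/. No other combination of two listed features picks out exactly this set either, so fewer than three features will not do.

[−lateral, −labial, +dorsal]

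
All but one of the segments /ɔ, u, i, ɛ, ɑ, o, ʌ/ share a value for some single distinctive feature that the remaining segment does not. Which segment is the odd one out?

ɑ

[low] groups all but one: /o, u, ɔ, i, ɛ, ʌ/ share [-low] while /ɑ/ (low back unrounded vowel) alone is [+low]. Removing any other segment would not leave a single-feature class that excludes it.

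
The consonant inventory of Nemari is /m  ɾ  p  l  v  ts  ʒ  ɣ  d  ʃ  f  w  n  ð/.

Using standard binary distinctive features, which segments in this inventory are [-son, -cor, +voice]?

Checking each segment against [-sonorant], [-coronal], [+voice]: /v/ (voiced labiodental fricative), /ɣ/ (voiced velar fricative) satisfy every feature; every other segment in the inventory fails at least one.

v, ɣ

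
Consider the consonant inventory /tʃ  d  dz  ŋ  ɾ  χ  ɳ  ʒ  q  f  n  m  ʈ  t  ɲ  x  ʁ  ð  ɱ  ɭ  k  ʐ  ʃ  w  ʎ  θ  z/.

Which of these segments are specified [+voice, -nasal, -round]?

d, dz, ɾ, ʒ, ʁ, ð, ɭ, ʐ, ʎ, z

The [+voice] segments are /d, dz, ŋ, ɾ, ɳ, ʒ, n, m, ɲ, ʁ, ð, ɱ, ɭ, ʐ, w, ʎ, z/.
Of those, [-nasal] gives /d, dz, ɾ, ʒ, ʁ, ð, ɭ, ʐ, w, ʎ, z/.
Intersecting with [-round] leaves /d, dz, ɾ, ʒ, ʁ, ð, ɭ, ʐ, ʎ, z/.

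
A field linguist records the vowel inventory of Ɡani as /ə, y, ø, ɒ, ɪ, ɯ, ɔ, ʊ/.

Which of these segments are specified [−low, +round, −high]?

Checking each segment against [−low], [+round], [−high]: /ø/ (mid front rounded tense vowel), /ɔ/ (mid back rounded lax vowel) satisfy every feature; every other segment in the inventory fails at least one.

ø, ɔ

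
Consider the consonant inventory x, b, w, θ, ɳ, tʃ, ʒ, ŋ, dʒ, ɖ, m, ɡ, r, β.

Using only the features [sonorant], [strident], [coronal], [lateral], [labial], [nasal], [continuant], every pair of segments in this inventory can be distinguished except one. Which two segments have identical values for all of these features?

/tʃ/ (voiceless postalveolar affricate) and /dʒ/ (voiced postalveolar affricate) are both [−sonorant], [+strident], [+coronal], [−lateral], [−labial], [−nasal], [−continuant], so none of the listed features separates them. (They do differ in [voice], which is not among the given features.) Every other pair in the inventory differs on at least one listed feature.

tʃ, dʒ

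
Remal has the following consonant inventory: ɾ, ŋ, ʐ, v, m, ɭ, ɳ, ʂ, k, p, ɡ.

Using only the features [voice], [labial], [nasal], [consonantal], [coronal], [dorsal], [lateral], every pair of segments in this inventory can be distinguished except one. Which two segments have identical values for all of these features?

On the given features, /ʐ/ and /ɾ/ have an identical profile: [+voice], [−labial], [−nasal], [+consonantal], [+coronal], [−dorsal], [−lateral]. No other two segments in the inventory coincide on all 7 features. (They do differ in [sonorant], [strident] and [anterior], which are not among the given features.)

ʐ, ɾ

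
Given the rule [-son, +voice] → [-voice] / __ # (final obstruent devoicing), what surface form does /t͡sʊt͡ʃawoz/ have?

/z/ satisfies [-son, +voice] and sits in __ #. The [-voice] counterpart of the voiced alveolar fricative is /s/. Other segments in /t͡sʊt͡ʃawoz/ either fail the structural description or are not in the environment, so the surface form is [t͡sʊt͡ʃawos].

[t͡sʊt͡ʃawos]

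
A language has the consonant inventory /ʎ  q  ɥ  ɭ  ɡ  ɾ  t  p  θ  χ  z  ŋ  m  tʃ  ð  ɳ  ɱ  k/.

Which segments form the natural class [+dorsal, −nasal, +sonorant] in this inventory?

ʎ, ɥ

Among the inventory, the [+dorsal] segments are /ʎ, q, ɥ, ɡ, χ, ŋ, k/.
Intersecting with [−nasal] gives /ʎ, q, ɥ, ɡ, χ, k/.
Within that set, [+sonorant] leaves /ʎ, ɥ/.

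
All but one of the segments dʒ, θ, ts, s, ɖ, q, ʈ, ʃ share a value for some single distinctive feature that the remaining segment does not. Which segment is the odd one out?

The remaining segments after removing /q/ share [-dorsal]; /q/ (voiceless uvular stop) is [+dorsal]. For every other candidate removal, the leftover set fails to share any single feature value that the removed segment lacks.

q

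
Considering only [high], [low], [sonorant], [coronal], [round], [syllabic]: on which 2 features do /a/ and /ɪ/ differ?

/a/ is the low unrounded vowel and /ɪ/ is the high front unrounded lax vowel. Both are [+sonorant], [−coronal], [−round], [+syllabic]. /a/ is [−high] while /ɪ/ is [+high]; /a/ is [+low] while /ɪ/ is [−low], so the distinguishing features are [high], [low].

[high], [low]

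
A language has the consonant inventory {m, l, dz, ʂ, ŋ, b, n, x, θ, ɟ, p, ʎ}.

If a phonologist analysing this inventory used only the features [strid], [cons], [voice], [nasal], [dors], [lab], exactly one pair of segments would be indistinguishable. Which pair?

ɟ, ʎ

/ɟ/ (voiced palatal stop) and /ʎ/ (palatal lateral approximant) are both [−strident], [+consonantal], [+voice], [−nasal], [+dorsal], [−labial], so none of the listed features separates them. (They do differ in [sonorant] and [lateral], which are not among the given features.) Every other pair in the inventory differs on at least one listed feature.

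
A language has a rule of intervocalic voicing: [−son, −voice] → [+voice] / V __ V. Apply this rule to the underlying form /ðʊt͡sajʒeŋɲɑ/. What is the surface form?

[ðʊd͡zajʒeŋɲɑ]

The only segment in the rule's environment that also matches [−son, −voice] is /t͡s/. Applying [+voice] turns the voiceless alveolar affricate into /d͡z/ (voiced alveolar affricate), giving [ðʊd͡zajʒeŋɲɑ].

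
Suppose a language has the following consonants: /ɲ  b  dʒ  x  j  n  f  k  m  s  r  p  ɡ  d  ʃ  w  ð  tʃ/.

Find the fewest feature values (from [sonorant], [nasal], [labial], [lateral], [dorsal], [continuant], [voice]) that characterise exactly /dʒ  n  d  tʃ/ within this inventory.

The class [−continuant], [−labial], [−dorsal] has exactly /dʒ, n, d, tʃ/ as its extension in this inventory. No smaller conjunction from the listed features achieves this: [−labial, −dorsal] alone would also admit /s, r, ʃ, ð/; [−continuant, −dorsal] alone would also admit /b, m, p/; [−continuant, −labial] alone would also admit /ɲ, k, ɡ/; and checking the remaining two-feature bundles turns up none with this extension.

[−continuant, −labial, −dorsal]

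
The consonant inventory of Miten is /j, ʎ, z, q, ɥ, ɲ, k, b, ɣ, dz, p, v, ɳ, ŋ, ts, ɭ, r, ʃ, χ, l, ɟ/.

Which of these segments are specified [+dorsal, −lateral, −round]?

j, q, ɲ, k, ɣ, ŋ, χ, ɟ

Checking each segment against [+dorsal], [−lateral], [−round]: /j/ (palatal glide), /q/ (voiceless uvular stop), /ɲ/ (palatal nasal), /k/ (voiceless velar stop), /ɣ/ (voiced velar fricative), /ŋ/ (velar nasal), among others, satisfy every feature; every other segment in the inventory fails at least one.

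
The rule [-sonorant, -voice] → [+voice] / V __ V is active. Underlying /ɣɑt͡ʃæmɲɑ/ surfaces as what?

[ɣɑd͡ʒæmɲɑ]

/t͡ʃ/ satisfies [-sonorant, -voice] and sits in V __ V. The [+voice] counterpart of the voiceless postalveolar affricate is /d͡ʒ/. Other segments in /ɣɑt͡ʃæmɲɑ/ either fail the structural description or are not in the environment, so the surface form is [ɣɑd͡ʒæmɲɑ].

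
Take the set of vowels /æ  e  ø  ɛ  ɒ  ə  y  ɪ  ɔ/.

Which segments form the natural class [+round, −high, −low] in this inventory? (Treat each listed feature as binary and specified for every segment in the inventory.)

ø, ɔ

The [+round] segments are /ø, ɒ, y, ɔ/.
Intersecting with [−high] gives /ø, ɒ, ɔ/.
Intersecting with [−low] leaves /ø, ɔ/.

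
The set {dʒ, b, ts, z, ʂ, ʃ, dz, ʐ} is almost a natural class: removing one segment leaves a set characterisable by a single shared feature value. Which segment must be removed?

b

The remaining segments after removing /b/ share [+strident]; /b/ (voiced bilabial stop) is [−strident]. For every other candidate removal, the leftover set fails to share any single feature value that the removed segment lacks.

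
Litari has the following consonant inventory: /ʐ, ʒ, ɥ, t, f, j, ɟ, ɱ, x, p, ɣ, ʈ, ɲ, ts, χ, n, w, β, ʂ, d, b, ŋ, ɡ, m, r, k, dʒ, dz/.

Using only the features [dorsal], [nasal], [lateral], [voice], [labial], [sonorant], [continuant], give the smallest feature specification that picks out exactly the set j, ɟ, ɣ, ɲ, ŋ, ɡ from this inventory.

[+voice, -labial, +dorsal]

The class [+voice], [-labial], [+dorsal] has exactly /j, ɟ, ɣ, ɲ, ŋ, ɡ/ as its extension in this inventory. No smaller conjunction from the listed features achieves this: [-labial, +dorsal] alone would also admit /x, χ, k/; [+voice, +dorsal] alone would also admit /ɥ, w/; [+voice, -labial] alone would also admit /ʐ, ʒ, n, d, …/; and checking the remaining two-feature bundles turns up none with this extension.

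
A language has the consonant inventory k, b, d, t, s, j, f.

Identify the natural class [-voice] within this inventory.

The feature [voice] marks segments produced with vocal-fold vibration. In this inventory /k, t, s, f/ lack that property, so they are [-voice]; /b, d, j/ are [+voice].

k, t, s, f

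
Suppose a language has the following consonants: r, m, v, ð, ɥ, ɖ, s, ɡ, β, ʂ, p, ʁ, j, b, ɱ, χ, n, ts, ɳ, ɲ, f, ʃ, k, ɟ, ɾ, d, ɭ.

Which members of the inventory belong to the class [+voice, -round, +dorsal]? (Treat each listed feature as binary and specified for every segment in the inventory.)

ɡ, ʁ, j, ɲ, ɟ

Checking each segment against [+voice], [-round], [+dorsal]: /ɡ/ (voiced velar stop), /ʁ/ (voiced uvular fricative), /j/ (palatal glide), /ɲ/ (palatal nasal), /ɟ/ (voiced palatal stop) satisfy every feature; every other segment in the inventory fails at least one.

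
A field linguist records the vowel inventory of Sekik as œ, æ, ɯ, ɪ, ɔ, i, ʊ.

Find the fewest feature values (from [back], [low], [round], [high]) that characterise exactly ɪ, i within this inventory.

Every target segment is [+high], [-back]; each remaining inventory member fails at least one of these. Each conjunct is needed — [-back] alone would also admit /œ, æ/; [+high] alone would also admit /ɯ, ʊ/ — and no other single listed feature has exactly this extension, so two is the minimum.

[+high, -back]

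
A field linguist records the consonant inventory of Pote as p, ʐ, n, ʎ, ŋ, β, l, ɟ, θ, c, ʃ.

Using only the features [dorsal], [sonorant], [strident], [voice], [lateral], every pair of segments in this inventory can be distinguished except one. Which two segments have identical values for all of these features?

On the given features, /p/ and /θ/ have an identical profile: [−dorsal], [−sonorant], [−strident], [−voice], [−lateral]. No other two segments in the inventory coincide on all 5 features. (They do differ in [continuant], [labial] and [coronal], which are not among the given features.)

p, θ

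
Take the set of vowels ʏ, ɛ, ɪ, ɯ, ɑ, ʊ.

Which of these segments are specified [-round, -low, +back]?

Eliminate segments failing any feature: /ʏ, ʊ/ are [+round]; /ɛ, ɪ/ are [-back]; /ɑ/ is [+low]. The remaining /ɯ/ satisfy [-round], [-low], [+back].

ɯ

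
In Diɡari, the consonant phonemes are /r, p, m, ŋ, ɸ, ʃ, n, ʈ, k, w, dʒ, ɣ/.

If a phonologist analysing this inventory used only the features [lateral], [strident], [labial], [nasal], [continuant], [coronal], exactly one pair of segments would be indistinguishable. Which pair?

ɸ, w

On the given features, /ɸ/ and /w/ have an identical profile: [−lateral], [−strident], [+labial], [−nasal], [+continuant], [−coronal]. No other two segments in the inventory coincide on all 6 features. (They do differ in [sonorant], [voice], [round] and [dorsal], which are not among the given features.)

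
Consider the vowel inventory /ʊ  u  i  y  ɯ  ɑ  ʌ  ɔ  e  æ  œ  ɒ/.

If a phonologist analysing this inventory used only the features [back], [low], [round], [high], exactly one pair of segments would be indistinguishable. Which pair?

u, ʊ

/u/ (high back rounded tense vowel) and /ʊ/ (high back rounded lax vowel) are both [+back], [−low], [+round], [+high], so none of the listed features separates them. (They do differ in [tense], which is not among the given features.) Every other pair in the inventory differs on at least one listed feature.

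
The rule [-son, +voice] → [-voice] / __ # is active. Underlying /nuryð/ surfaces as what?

[nuryθ]

The only segment in the rule's environment that also matches [-son, +voice] is /ð/. Applying [-voice] turns the voiced dental fricative into /θ/ (voiceless dental fricative), giving [nuryθ].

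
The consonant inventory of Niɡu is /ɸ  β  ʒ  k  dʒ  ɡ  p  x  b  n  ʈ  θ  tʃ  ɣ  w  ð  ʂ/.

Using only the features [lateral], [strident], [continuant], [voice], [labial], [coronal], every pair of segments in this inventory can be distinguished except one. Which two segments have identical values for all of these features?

On the given features, /β/ and /w/ have an identical profile: [-lateral], [-strident], [+continuant], [+voice], [+labial], [-coronal]. No other two segments in the inventory coincide on all 6 features. (They do differ in [sonorant], [round] and [dorsal], which are not among the given features.)

β, w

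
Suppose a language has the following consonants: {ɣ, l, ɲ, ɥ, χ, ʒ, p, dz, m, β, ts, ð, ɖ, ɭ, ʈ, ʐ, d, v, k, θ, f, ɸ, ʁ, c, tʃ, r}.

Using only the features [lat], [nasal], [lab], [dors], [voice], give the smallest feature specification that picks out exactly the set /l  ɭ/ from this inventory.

[+lat]

The target set is precisely the extension of [+lateral] in this inventory.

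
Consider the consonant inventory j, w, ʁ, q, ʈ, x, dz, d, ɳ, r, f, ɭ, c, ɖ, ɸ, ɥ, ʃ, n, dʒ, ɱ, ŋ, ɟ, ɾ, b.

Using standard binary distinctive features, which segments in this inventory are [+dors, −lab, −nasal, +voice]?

j, ʁ, ɟ

Checking each segment against [+dorsal], [−labial], [−nasal], [+voice]: /j/ (palatal glide), /ʁ/ (voiced uvular fricative), /ɟ/ (voiced palatal stop) satisfy every feature; every other segment in the inventory fails at least one.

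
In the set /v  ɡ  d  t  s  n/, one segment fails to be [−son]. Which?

Every segment except /n/ is [−sonorant]. /n/ (alveolar nasal) is [+sonorant], so it is the exception.

n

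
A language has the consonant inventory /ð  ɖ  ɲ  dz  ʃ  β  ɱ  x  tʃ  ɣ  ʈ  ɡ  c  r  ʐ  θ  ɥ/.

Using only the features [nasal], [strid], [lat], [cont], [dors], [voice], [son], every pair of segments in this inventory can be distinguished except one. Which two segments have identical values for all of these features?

/β/ (voiced bilabial fricative) and /ð/ (voiced dental fricative) are both [−nasal], [−strident], [−lateral], [+continuant], [−dorsal], [+voice], [−sonorant], so none of the listed features separates them. (They do differ in [labial] and [coronal], which are not among the given features.) Every other pair in the inventory differs on at least one listed feature.

β, ð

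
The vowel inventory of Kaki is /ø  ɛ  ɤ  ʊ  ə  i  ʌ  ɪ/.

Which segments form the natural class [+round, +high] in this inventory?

ʊ

Checking each segment against [+round], [+high]: /ʊ/ (high back rounded lax vowel) satisfies every feature; every other segment in the inventory fails at least one.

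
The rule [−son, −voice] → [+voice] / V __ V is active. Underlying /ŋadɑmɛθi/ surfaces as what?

The only segment in the rule's environment that also matches [−son, −voice] is /θ/. Applying [+voice] turns the voiceless dental fricative into /ð/ (voiced dental fricative), giving [ŋadɑmɛði].

[ŋadɑmɛði]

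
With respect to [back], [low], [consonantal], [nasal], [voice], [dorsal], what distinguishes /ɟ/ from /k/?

[voice], [back]

/ɟ/ is the voiced palatal stop and /k/ is the voiceless velar stop. Both are [-low], [+consonantal], [-nasal], [+dorsal]. /ɟ/ is [+voice] while /k/ is [-voice]; /ɟ/ is [-back] while /k/ is [+back], so the distinguishing features are [voice], [back].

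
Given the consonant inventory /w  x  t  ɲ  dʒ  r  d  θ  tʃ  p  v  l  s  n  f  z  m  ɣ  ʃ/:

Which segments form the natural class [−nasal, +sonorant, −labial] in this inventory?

r, l

Among the inventory, the [−nasal] segments are /w, x, t, dʒ, r, d, θ, tʃ, p, v, l, s, f, z, ɣ, ʃ/.
Then [+sonorant] gives /w, r, l/.
Intersecting with [−labial] leaves /r, l/.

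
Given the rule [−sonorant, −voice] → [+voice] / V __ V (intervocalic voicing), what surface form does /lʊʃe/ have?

[lʊʒe]

The only segment in the rule's environment that also matches [−sonorant, −voice] is /ʃ/. Applying [+voice] turns the voiceless postalveolar fricative into /ʒ/ (voiced postalveolar fricative), giving [lʊʒe].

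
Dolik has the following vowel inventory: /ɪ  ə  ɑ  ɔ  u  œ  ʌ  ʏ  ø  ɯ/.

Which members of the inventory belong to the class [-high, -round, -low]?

First, the [-high] segments are /ə, ɑ, ɔ, œ, ʌ, ø/.
Among these, [-round] gives /ə, ɑ, ʌ/.
Of those, [-low] leaves /ə, ʌ/.

ə, ʌ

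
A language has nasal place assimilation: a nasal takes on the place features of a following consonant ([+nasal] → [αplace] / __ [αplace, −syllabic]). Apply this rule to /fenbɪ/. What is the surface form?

The only nasal preceding a consonant is /n/ before /b/. /b/ is [+labial], so /n/ → /m/, giving [fembɪ].

[fembɪ]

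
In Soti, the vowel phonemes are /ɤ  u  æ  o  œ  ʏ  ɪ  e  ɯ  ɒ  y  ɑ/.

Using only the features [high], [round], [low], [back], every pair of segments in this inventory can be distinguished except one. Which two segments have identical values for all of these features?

y, ʏ

/y/ (high front rounded tense vowel) and /ʏ/ (high front rounded lax vowel) are both [+high], [+round], [−low], [−back], so none of the listed features separates them. (They do differ in [tense], which is not among the given features.) Every other pair in the inventory differs on at least one listed feature.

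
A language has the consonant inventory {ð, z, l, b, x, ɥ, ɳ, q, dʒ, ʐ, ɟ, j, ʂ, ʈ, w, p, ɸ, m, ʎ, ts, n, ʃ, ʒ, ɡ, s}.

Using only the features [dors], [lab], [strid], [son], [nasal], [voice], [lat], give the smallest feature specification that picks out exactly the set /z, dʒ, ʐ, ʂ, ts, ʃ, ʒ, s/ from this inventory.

[+strid]

Every target segment is [+strident] and no other inventory member is, so one feature is enough.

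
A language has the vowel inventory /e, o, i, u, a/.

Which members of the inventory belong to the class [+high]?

The [+high] segments here are /i, u/; the remaining /e, o, a/ are [−high].

i, u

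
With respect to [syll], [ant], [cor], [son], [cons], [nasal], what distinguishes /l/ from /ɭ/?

/l/ is the alveolar lateral approximant and /ɭ/ is the retroflex lateral approximant. Both are [-syllabic], [+coronal], [+sonorant], [+consonantal], [-nasal]. /l/ is [+anterior] while /ɭ/ is [-anterior], so the distinguishing feature is [anterior].

[anterior]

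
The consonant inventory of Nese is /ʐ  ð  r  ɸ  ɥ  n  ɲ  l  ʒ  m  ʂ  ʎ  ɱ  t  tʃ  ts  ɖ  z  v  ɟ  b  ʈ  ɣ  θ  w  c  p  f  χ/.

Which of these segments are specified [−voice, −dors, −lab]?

ʂ, t, tʃ, ts, ʈ, θ

The [−voice] segments are /ɸ, ʂ, t, tʃ, ts, ʈ, θ, c, p, f, χ/.
Then [−dorsal] gives /ɸ, ʂ, t, tʃ, ts, ʈ, θ, p, f/.
Of those, [−labial] leaves /ʂ, t, tʃ, ts, ʈ, θ/.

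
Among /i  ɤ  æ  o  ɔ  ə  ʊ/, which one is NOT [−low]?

Every segment except /æ/ is [−low]. /æ/ (low front unrounded vowel) is [+low], so it is the exception.

æ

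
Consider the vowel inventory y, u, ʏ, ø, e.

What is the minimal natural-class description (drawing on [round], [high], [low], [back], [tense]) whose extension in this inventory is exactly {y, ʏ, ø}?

The class [-back], [+round] has exactly /y, ʏ, ø/ as its extension in this inventory. No smaller conjunction from the listed features achieves this: [+round] alone would also admit /u/; [-back] alone would also admit /e/; and checking the remaining single features turns up none with this extension.

[-back, +round]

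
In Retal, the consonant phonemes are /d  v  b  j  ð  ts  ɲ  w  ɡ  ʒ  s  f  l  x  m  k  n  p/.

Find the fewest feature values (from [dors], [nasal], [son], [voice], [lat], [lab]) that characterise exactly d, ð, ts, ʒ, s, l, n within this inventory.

Every target segment is [-labial], [-dorsal]; each remaining inventory member fails at least one of these. Each conjunct is needed — [-dorsal] alone would also admit /v, b, f, m, …/; [-labial] alone would also admit /j, ɲ, ɡ, x, …/ — and no other single listed feature has exactly this extension, so two is the minimum.

[-lab, -dors]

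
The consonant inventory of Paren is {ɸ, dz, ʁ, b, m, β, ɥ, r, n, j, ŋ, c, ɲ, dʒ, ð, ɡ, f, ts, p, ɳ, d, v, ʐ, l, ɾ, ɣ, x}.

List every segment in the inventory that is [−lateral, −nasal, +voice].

Eliminate segments failing any feature: /ɸ, c, f, ts, p, x/ are [−voice]; /m, n, ŋ, ɲ, ɳ/ are [+nasal]; /l/ is [+lateral]. The remaining /dz, ʁ, b, β, ɥ, r, j, dʒ, ð, ɡ, d, v, ʐ, ɾ, ɣ/ satisfy [−lateral], [−nasal], [+voice].

dz, ʁ, b, β, ɥ, r, j, dʒ, ð, ɡ, d, v, ʐ, ɾ, ɣ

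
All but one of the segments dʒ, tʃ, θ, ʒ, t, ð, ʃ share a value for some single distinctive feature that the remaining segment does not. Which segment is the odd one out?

[distributed] groups all but one: /tʃ, ð, θ, ʃ, ʒ, dʒ/ share [+distributed] while /t/ (voiceless alveolar stop) alone is [−distributed]. Removing any other segment would not leave a single-feature class that excludes it.

t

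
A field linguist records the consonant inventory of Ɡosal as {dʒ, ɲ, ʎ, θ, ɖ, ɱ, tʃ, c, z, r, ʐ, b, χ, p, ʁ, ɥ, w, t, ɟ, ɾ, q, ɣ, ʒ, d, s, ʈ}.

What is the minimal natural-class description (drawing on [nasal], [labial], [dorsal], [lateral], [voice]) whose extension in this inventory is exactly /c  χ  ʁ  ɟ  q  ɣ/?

/c, χ, ʁ, ɟ, q, ɣ/ are all [−nasal], [−lateral], [−labial], [+dorsal], and no other segment in the inventory matches all four values. Dropping any one of them over-generates: [−lateral, −labial, +dorsal] alone would also admit /ɲ/; [−nasal, −labial, +dorsal] alone would also admit /ʎ/; [−nasal, −lateral, +dorsal] alone would also admit /ɥ, w/; [−nasal, −lateral, −labial] alone would also admit /dʒ, θ, ɖ, tʃ, …/. No other combination of three listed features picks out exactly this set either, so fewer than four features will not do.

[−nasal, −lateral, −labial, +dorsal]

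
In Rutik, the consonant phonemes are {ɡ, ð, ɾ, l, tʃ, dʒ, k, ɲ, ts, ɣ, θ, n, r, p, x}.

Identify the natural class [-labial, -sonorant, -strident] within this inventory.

ɡ, ð, k, ɣ, θ, x

The [-labial] segments are /ɡ, ð, ɾ, l, tʃ, dʒ, k, ɲ, ts, ɣ, θ, n, r, x/.
Then [-sonorant] gives /ɡ, ð, tʃ, dʒ, k, ts, ɣ, θ, x/.
Of those, [-strident] leaves /ɡ, ð, k, ɣ, θ, x/.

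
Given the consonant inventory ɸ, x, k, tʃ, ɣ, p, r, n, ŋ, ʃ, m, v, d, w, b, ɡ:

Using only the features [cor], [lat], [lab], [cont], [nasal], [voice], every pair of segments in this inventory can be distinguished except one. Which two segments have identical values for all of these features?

w, v

On the given features, /w/ and /v/ have an identical profile: [-coronal], [-lateral], [+labial], [+continuant], [-nasal], [+voice]. No other two segments in the inventory coincide on all 6 features. (They do differ in [sonorant], [round] and [dorsal], which are not among the given features.)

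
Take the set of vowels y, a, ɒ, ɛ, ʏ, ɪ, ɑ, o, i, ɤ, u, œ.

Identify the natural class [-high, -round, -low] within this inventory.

The [-high] segments are /a, ɒ, ɛ, ɑ, o, ɤ, œ/.
Then [-round] gives /a, ɛ, ɑ, ɤ/.
Intersecting with [-low] leaves /ɛ, ɤ/.

ɛ, ɤ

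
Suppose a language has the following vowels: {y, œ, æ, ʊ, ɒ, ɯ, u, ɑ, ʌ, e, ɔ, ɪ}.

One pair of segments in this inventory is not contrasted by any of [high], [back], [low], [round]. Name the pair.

/ʊ/ (high back rounded lax vowel) and /u/ (high back rounded tense vowel) are both [+high], [+back], [−low], [+round], so none of the listed features separates them. (They do differ in [tense], which is not among the given features.) Every other pair in the inventory differs on at least one listed feature.

ʊ, u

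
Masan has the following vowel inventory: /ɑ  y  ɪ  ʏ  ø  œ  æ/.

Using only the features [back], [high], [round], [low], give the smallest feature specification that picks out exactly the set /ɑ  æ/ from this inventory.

[+low]

The target set is precisely the extension of [+low] in this inventory.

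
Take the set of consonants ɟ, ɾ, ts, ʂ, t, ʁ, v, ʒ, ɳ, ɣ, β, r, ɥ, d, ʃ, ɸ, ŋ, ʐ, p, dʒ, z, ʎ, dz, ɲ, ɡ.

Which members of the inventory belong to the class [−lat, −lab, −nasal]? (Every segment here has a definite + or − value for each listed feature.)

ɟ, ɾ, ts, ʂ, t, ʁ, ʒ, ɣ, r, d, ʃ, ʐ, dʒ, z, dz, ɡ

Checking each segment against [−lateral], [−labial], [−nasal]: /ɟ/ (voiced palatal stop), /ɾ/ (alveolar tap), /ts/ (voiceless alveolar affricate), /ʂ/ (voiceless retroflex fricative), /t/ (voiceless alveolar stop), /ʁ/ (voiced uvular fricative), among others, satisfy every feature; every other segment in the inventory fails at least one.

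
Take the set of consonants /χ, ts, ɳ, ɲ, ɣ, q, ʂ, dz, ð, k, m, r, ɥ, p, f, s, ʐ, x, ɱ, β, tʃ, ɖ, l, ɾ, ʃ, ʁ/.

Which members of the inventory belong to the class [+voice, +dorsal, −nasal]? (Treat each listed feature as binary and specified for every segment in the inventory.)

Checking each segment against [+voice], [+dorsal], [−nasal]: /ɣ/ (voiced velar fricative), /ɥ/ (labial-palatal glide), /ʁ/ (voiced uvular fricative) satisfy every feature; every other segment in the inventory fails at least one.

ɣ, ɥ, ʁ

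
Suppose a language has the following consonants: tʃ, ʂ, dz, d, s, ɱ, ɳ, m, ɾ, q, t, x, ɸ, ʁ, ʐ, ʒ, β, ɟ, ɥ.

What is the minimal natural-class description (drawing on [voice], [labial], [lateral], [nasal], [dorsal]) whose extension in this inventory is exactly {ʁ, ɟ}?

[+voice, -labial, +dorsal]

/ʁ, ɟ/ are all [+voice], [-labial], [+dorsal], and no other segment in the inventory matches all three values. Dropping any one of them over-generates: [-labial, +dorsal] alone would also admit /q, x/; [+voice, +dorsal] alone would also admit /ɥ/; [+voice, -labial] alone would also admit /dz, d, ɳ, ɾ, …/. No other combination of two listed features picks out exactly this set either, so fewer than three features will not do.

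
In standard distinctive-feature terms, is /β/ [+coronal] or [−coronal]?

/β/ is the voiced bilabial fricative, hence [−coronal].

[−coronal]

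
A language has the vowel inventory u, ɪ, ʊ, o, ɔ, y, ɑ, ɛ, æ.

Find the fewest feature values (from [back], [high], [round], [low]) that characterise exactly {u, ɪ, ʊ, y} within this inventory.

The target set is precisely the extension of [+high] in this inventory.

[+high]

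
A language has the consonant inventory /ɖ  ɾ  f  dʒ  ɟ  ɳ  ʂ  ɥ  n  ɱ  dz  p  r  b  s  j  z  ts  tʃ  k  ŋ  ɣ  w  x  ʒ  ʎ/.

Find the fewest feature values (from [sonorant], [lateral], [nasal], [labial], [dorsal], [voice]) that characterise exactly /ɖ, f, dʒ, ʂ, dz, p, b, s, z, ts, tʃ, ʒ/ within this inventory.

[−sonorant, −dorsal]

/ɖ, f, dʒ, ʂ, dz, p, b, s, z, ts, tʃ, ʒ/ are all [−sonorant], [−dorsal], and no other segment in the inventory matches both values. Dropping any one of them over-generates: [−dorsal] alone would also admit /ɾ, ɳ, n, ɱ, …/; [−sonorant] alone would also admit /ɟ, k, ɣ, x/. No other single listed feature picks out exactly this set either, so fewer than two features will not do.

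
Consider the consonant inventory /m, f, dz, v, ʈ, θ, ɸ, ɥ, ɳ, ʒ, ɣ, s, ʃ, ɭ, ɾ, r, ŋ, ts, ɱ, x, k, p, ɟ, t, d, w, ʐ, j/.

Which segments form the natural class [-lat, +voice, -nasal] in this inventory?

Checking each segment against [-lateral], [+voice], [-nasal]: /dz/ (voiced alveolar affricate), /v/ (voiced labiodental fricative), /ɥ/ (labial-palatal glide), /ʒ/ (voiced postalveolar fricative), /ɣ/ (voiced velar fricative), /ɾ/ (alveolar tap), among others, satisfy every feature; every other segment in the inventory fails at least one.

dz, v, ɥ, ʒ, ɣ, ɾ, r, ɟ, d, w, ʐ, j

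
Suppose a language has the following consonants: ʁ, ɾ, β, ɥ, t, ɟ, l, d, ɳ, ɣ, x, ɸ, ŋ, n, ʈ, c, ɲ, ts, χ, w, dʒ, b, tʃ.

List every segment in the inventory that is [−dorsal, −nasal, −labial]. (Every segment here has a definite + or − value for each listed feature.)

ɾ, t, l, d, ʈ, ts, dʒ, tʃ

Checking each segment against [−dorsal], [−nasal], [−labial]: /ɾ/ (alveolar tap), /t/ (voiceless alveolar stop), /l/ (alveolar lateral approximant), /d/ (voiced alveolar stop), /ʈ/ (voiceless retroflex stop), /ts/ (voiceless alveolar affricate), among others, satisfy every feature; every other segment in the inventory fails at least one.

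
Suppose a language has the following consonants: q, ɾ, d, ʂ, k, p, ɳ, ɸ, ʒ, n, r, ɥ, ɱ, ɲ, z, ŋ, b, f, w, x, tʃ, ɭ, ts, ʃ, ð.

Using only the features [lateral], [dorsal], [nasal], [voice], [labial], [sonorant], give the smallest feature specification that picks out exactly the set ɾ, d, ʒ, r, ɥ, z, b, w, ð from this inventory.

[+voice, −nasal, −lateral]

/ɾ, d, ʒ, r, ɥ, z, b, w, ð/ are all [+voice], [−nasal], [−lateral], and no other segment in the inventory matches all three values. Dropping any one of them over-generates: [−nasal, −lateral] alone would also admit /q, ʂ, k, p, …/; [+voice, −lateral] alone would also admit /ɳ, n, ɱ, ɲ, …/; [+voice, −nasal] alone would also admit /ɭ/. No other combination of two listed features picks out exactly this set either, so fewer than three features will not do.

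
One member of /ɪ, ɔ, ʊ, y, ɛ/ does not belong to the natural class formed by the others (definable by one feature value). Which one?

y

[tense] groups all but one: /ɔ, ɪ, ʊ, ɛ/ share [−tense] while /y/ (high front rounded tense vowel) alone is [+tense]. Removing any other segment would not leave a single-feature class that excludes it.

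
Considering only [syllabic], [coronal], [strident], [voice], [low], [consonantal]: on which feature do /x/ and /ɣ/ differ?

[voice]

/x/ (voiceless velar fricative) and /ɣ/ (voiced velar fricative) agree on [-syllabic], [-coronal], [-strident], [-low], [+consonantal]. They differ on [voice] (/x/ [-], /ɣ/ [+]).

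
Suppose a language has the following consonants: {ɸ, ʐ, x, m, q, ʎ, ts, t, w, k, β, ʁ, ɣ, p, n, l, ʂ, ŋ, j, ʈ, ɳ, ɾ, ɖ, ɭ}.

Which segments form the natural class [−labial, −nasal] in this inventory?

Eliminate segments failing any feature: /ɸ, m, w, β, p/ are [+labial]; /n, ŋ, ɳ/ are [+nasal]. The remaining /ʐ, x, q, ʎ, ts, t, k, ʁ, ɣ, l, ʂ, j, ʈ, ɾ, ɖ, ɭ/ satisfy [−labial], [−nasal].

ʐ, x, q, ʎ, ts, t, k, ʁ, ɣ, l, ʂ, j, ʈ, ɾ, ɖ, ɭ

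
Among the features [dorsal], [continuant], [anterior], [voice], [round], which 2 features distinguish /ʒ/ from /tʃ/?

/ʒ/ is the voiced postalveolar fricative and /tʃ/ is the voiceless postalveolar affricate. Both are [−dorsal], [−anterior], [−round]. /ʒ/ is [+voice] while /tʃ/ is [−voice]; /ʒ/ is [+continuant] while /tʃ/ is [−continuant], so the distinguishing features are [voice], [continuant].

[voice], [continuant]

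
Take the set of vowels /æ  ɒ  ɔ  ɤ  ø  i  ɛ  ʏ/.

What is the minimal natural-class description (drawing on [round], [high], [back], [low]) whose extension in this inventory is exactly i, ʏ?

[+high]

/i, ʏ/ are exactly the [+high] segments in the inventory, so a single feature suffices.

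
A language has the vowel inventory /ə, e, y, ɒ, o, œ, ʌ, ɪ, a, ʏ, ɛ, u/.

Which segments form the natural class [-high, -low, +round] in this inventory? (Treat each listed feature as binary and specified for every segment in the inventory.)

Eliminate segments failing any feature: /ə, e, ʌ, ɛ/ are [-round]; /y, ɪ, ʏ, u/ are [+high]; /ɒ, a/ are [+low]. The remaining /o, œ/ satisfy [-high], [-low], [+round].

o, œ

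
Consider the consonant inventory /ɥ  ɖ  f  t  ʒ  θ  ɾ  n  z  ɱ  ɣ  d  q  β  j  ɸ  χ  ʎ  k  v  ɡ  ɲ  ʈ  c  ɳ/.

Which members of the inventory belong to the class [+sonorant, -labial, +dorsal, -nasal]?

j, ʎ

Checking each segment against [+sonorant], [-labial], [+dorsal], [-nasal]: /j/ (palatal glide), /ʎ/ (palatal lateral approximant) satisfy every feature; every other segment in the inventory fails at least one.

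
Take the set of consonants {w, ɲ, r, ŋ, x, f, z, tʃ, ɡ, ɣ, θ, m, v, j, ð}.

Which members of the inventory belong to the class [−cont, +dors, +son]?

ɲ, ŋ

First, the [−continuant] segments are /ɲ, ŋ, tʃ, ɡ, m/.
Then [+dorsal] gives /ɲ, ŋ, ɡ/.
Within that set, [+sonorant] leaves /ɲ, ŋ/.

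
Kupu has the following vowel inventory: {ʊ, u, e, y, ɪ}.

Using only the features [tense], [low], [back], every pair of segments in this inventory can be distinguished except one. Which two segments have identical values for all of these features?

Both /y/ and /e/ are [+tense], [-low], [-back]. Since the list omits [labial], [round] and [high] — which do distinguish the high front rounded tense vowel from the mid front unrounded tense vowel — this pair collapses; all other pairs remain distinct.

y, e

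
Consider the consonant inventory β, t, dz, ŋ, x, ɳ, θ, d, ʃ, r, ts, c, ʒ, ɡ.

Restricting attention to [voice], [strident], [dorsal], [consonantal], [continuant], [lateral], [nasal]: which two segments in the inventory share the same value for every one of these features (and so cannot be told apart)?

Both /r/ and /β/ are [+voice], [-strident], [-dorsal], [+consonantal], [+continuant], [-lateral], [-nasal]. Since the list omits [sonorant], [labial] and [coronal] — which do distinguish the alveolar trill from the voiced bilabial fricative — this pair collapses; all other pairs remain distinct.

r, β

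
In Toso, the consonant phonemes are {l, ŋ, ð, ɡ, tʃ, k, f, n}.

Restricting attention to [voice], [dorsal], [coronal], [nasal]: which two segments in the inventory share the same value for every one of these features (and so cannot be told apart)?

Both /ð/ and /l/ are [+voice], [−dorsal], [+coronal], [−nasal]. Since the list omits [sonorant] and [lateral] — which do distinguish the voiced dental fricative from the alveolar lateral approximant — this pair collapses; all other pairs remain distinct.

ð, l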